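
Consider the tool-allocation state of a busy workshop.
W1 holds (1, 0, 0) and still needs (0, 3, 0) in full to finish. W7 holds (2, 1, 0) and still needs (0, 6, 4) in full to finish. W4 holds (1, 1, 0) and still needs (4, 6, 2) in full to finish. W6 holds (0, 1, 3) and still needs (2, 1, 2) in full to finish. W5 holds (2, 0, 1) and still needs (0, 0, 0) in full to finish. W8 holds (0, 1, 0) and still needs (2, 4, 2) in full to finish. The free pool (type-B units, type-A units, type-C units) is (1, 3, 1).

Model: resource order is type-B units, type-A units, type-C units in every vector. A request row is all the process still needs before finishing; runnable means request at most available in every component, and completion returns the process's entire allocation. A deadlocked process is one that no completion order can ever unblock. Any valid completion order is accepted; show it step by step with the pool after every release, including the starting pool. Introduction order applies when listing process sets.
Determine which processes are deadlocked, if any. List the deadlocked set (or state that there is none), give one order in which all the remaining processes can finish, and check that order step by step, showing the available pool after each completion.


Deadlocked set: W7 and W4.
Key observation: W1, W5, W6, W8 can finish, but then (4, 5, 5) is all there is, and the blocked group's type-A units demands exceed it.
A valid finishing order for the others: W1, W5, W6, W8. Step-by-step check:
  pool = (1, 3, 1)
  W1: need (0, 3, 0) fits (1, 3, 1); releases (1, 0, 0), pool now (2, 3, 1)
  W5: need (0, 0, 0) fits (2, 3, 1); releases (2, 0, 1), pool now (4, 3, 2)
  W6: need (2, 1, 2) fits (4, 3, 2); releases (0, 1, 3), pool now (4, 4, 5)
  W8: need (2, 4, 2) fits (4, 4, 5); releases (0, 1, 0), pool now (4, 5, 5)
The stuck group stays short no matter what:
  W7 cannot run: need (0, 6, 4) vs free (4, 5, 5) (insufficient type-A units)
  W4 cannot run: need (4, 6, 2) vs free (4, 5, 5) (insufficient type-A units)


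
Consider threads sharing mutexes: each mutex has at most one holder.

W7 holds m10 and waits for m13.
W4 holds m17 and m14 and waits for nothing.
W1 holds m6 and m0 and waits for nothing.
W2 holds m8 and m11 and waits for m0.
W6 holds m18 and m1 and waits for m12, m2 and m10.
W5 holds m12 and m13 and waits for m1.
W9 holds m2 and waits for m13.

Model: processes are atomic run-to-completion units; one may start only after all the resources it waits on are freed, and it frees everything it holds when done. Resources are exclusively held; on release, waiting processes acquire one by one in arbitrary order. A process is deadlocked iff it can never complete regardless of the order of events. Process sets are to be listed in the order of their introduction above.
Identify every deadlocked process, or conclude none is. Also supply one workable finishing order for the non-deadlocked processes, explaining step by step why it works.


Deadlocked: W7, W6, W5 and W9.
Key observation: the loop W7 -> W5 -> W6 -> W7 blocks itself forever; W9 is caught in further circular waits.
The rest can finish in the order W1, W2, W4.
Check, step by step:
  W1: no waits; runs immediately, freeing m6 and m0
  run W2 (all its waits — m0 — are resolved); releases m8 and m11
  W4: no waits; runs immediately, freeing m17 and m14


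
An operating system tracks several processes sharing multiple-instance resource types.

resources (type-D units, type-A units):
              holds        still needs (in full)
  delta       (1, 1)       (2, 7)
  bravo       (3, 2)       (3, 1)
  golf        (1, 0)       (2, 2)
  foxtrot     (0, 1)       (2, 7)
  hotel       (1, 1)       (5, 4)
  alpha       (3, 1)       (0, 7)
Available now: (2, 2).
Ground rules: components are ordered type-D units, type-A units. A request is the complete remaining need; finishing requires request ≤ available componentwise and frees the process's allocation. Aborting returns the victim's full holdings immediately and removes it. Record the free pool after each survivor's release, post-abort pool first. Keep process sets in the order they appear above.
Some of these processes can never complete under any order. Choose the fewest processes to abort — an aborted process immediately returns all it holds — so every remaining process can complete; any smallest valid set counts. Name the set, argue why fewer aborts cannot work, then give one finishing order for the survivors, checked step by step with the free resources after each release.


Minimum abort set: delta and alpha.
Key observation: foxtrot could never have finished before the abort; with (4, 2) returned by delta and alpha, it fits at step 3.
Minimality, checking each single-abort alternative: delta alone leaves foxtrot blocked (short on type-A units); bravo alone leaves delta blocked (short on type-A units); golf alone leaves delta blocked (short on type-A units); foxtrot alone leaves delta blocked (short on type-A units); hotel alone leaves delta blocked (short on type-A units); alpha alone leaves delta blocked (short on type-A units).
Survivors finish in the order: bravo, hotel, foxtrot, golf. Check, step by step (pool after the aborts first):
  pool = (6, 4)
  run bravo (needs (3, 1), free (6, 4)); after release of (3, 2) the pool is (9, 6)
  run hotel (needs (5, 4), free (9, 6)); after release of (1, 1) the pool is (10, 7)
  run foxtrot (needs (2, 7), free (10, 7)); after release of (0, 1) the pool is (10, 8)
  run golf (needs (2, 2), free (10, 8)); after release of (1, 0) the pool is (11, 8)


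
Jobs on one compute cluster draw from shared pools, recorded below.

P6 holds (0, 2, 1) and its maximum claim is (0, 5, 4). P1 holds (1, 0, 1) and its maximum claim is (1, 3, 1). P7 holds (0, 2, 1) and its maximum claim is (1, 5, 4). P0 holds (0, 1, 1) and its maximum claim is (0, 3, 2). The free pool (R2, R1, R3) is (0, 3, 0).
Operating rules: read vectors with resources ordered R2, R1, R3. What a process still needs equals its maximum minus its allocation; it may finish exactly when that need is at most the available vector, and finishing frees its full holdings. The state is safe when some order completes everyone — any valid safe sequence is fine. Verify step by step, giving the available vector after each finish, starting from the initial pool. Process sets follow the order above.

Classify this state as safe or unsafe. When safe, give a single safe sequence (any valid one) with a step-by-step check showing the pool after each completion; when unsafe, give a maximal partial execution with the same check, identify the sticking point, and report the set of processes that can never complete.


UNSAFE.
Key observation: R3 is the bottleneck — with P1, P0 done the pool holds (1, 4, 2), short of every remaining need.
Going as far as possible: P1, P0; after that, nothing fits. Walking it through:
  pool = (0, 3, 0)
  run P1 (needs (0, 3, 0), free (0, 3, 0)); after release of (1, 0, 1) the pool is (1, 3, 1)
  run P0 (needs (0, 2, 1), free (1, 3, 1)); after release of (0, 1, 1) the pool is (1, 4, 2)
  P6 still needs (0, 3, 3) but only (1, 4, 2) is free — short on R3
  P7 still needs (1, 3, 3) but only (1, 4, 2) is free — short on R3
Never able to finish: P6 and P7.


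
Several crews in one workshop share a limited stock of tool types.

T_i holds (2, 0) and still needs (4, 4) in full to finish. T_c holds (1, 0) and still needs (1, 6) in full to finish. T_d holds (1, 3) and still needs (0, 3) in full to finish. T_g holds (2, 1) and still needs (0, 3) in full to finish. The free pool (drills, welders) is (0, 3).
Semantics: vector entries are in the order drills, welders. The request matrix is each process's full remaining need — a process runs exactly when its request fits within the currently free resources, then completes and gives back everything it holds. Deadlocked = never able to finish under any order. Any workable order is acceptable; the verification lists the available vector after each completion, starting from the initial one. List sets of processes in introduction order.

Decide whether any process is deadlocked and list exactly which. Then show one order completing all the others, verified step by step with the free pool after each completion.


No process is deadlocked.
Key observation: T_d can run right away; the returned allocation unlocks the remaining processes in turn.
One completion order for the rest: T_d, T_c, T_g, T_i. Check, step by step:
  pool = (0, 3)
  run T_d (needs (0, 3), free (0, 3)); after release of (1, 3) the pool is (1, 6)
  run T_c (needs (1, 6), free (1, 6)); after release of (1, 0) the pool is (2, 6)
  run T_g (needs (0, 3), free (2, 6)); after release of (2, 1) the pool is (4, 7)
  run T_i (needs (4, 4), free (4, 7)); after release of (2, 0) the pool is (6, 7)


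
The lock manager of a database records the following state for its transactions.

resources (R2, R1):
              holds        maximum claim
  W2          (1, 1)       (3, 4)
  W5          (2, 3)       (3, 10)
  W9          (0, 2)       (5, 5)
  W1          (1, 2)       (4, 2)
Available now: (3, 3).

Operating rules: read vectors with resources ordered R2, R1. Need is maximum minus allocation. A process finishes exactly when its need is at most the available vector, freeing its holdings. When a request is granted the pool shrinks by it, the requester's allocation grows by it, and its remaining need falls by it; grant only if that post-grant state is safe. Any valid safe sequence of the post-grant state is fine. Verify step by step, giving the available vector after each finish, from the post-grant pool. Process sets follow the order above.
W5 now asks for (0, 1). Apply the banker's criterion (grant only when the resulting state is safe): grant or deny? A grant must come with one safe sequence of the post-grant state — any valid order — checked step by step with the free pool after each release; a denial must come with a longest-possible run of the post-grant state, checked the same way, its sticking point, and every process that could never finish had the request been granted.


GRANT. The post-grant state is safe; one safe sequence: W1, W2, W9, W5.
Key observation: the grant leaves (3, 2) free — enough for W1, whose release restarts the cascade.
Check on the post-grant state, step by step:
  pool = (3, 2)
  W1: need (3, 0) fits (3, 2); releases (1, 2), pool now (4, 4)
  W2: need (2, 3) fits (4, 4); releases (1, 1), pool now (5, 5)
  W9: need (5, 3) fits (5, 5); releases (0, 2), pool now (5, 7)
  W5: need (1, 6) fits (5, 7); releases (2, 4), pool now (7, 11)


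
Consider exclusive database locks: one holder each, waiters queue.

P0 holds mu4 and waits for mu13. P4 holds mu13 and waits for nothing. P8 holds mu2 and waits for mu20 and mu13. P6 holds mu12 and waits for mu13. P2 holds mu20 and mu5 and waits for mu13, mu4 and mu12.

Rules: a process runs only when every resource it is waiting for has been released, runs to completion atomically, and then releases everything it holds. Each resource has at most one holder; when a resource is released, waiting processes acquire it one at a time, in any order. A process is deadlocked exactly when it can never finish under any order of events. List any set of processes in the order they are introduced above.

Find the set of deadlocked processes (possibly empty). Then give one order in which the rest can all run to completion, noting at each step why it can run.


The deadlocked set is empty.
Key observation: although several processes wait, no cycle exists — each chain bottoms out at a free runner.
A valid finishing order for the others: P4, P6, P0, P2, P8.
Walking it through:
  run P4 (it waits on nothing); releases mu13
  P6 waits on mu13 — all released -> runs and releases mu12
  P0 waits on mu13 — all released -> runs and releases mu4
  P2 waits on mu13, mu4 and mu12 — all released -> runs and releases mu20 and mu5
  P8 waits on mu20 and mu13 — all released -> runs and releases mu2


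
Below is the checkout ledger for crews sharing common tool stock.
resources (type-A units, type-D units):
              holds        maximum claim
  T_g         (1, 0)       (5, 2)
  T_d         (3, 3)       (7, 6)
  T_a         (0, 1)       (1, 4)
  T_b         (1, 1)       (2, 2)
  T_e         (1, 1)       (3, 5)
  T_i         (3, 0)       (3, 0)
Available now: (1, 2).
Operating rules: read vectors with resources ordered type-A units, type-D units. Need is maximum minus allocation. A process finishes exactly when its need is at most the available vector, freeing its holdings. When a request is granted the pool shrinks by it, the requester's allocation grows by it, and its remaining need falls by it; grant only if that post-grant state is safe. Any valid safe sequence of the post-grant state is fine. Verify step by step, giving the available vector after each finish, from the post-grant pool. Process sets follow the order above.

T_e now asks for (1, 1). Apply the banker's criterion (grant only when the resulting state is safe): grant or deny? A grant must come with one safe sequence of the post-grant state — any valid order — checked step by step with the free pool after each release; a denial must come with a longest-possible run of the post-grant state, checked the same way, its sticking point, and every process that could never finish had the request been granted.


DENY — the pretend-granted state is unsafe.
Key observation: even finishing T_i, T_b, T_g leaves just (5, 2) free — too little type-D units for any of the remaining processes.
After a pretend grant, a maximal execution: T_i, T_b, T_g — then nothing else fits. Check, step by step:
  pool = (0, 1)
  T_i: need (0, 0) fits (0, 1); releases (3, 0), pool now (3, 1)
  T_b: need (1, 1) fits (3, 1); releases (1, 1), pool now (4, 2)
  T_g: need (4, 2) fits (4, 2); releases (1, 0), pool now (5, 2)
  T_d still needs (4, 3) but only (5, 2) is free — short on type-D units
  T_a still needs (1, 3) but only (5, 2) is free — short on type-D units
  T_e still needs (1, 3) but only (5, 2) is free — short on type-D units
Had the request been granted, T_d, T_a and T_e could never finish.


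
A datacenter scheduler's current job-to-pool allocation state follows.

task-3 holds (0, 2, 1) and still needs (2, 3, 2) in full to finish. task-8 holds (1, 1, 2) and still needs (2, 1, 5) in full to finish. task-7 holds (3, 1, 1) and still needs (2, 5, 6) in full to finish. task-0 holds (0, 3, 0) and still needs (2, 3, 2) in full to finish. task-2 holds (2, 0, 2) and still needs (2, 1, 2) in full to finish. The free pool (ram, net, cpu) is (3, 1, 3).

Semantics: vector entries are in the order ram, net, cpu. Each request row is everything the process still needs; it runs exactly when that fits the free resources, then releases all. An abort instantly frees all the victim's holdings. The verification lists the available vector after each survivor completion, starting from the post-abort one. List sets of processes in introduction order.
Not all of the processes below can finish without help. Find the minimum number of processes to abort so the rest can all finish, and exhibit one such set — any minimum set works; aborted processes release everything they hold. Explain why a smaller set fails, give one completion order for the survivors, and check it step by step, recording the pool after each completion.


Minimum abort set: task-3.
Key observation: the deadlocked task-0 becomes finishable only because task-3 released (0, 2, 1); it completes at step 1 below.
Why nothing smaller works: aborting no one leaves the state deadlocked as given.
One survivor order: task-0, task-2, task-7, task-8. Verifying each step (post-abort pool first):
  pool = (3, 3, 4)
  run task-0 (needs (2, 3, 2), free (3, 3, 4)); after release of (0, 3, 0) the pool is (3, 6, 4)
  run task-2 (needs (2, 1, 2), free (3, 6, 4)); after release of (2, 0, 2) the pool is (5, 6, 6)
  run task-7 (needs (2, 5, 6), free (5, 6, 6)); after release of (3, 1, 1) the pool is (8, 7, 7)
  run task-8 (needs (2, 1, 5), free (8, 7, 7)); after release of (1, 1, 2) the pool is (9, 8, 9)


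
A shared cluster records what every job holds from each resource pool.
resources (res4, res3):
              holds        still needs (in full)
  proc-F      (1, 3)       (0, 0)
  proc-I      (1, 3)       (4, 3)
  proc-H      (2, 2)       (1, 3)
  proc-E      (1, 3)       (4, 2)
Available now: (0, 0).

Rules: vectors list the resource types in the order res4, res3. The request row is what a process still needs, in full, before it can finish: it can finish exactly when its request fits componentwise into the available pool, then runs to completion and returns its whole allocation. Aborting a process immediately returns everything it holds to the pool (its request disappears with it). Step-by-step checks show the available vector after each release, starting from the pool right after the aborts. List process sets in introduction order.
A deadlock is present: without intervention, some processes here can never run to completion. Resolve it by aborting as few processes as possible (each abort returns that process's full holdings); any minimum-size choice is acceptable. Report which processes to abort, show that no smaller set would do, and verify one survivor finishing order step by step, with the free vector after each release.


The answer: abort proc-I.
Key observation: proc-E had no path to completion before; after the abort of proc-I ((1, 3) returned), step 3 is where it fits.
Why nothing smaller works: aborting no one leaves the state deadlocked as given.
The survivors complete as proc-F, proc-H, proc-E. Check, step by step (starting from the post-abort pool):
  pool = (1, 3)
  proc-F: need (0, 0) fits (1, 3); releases (1, 3), pool now (2, 6)
  proc-H: need (1, 3) fits (2, 6); releases (2, 2), pool now (4, 8)
  proc-E: need (4, 2) fits (4, 8); releases (1, 3), pool now (5, 11)


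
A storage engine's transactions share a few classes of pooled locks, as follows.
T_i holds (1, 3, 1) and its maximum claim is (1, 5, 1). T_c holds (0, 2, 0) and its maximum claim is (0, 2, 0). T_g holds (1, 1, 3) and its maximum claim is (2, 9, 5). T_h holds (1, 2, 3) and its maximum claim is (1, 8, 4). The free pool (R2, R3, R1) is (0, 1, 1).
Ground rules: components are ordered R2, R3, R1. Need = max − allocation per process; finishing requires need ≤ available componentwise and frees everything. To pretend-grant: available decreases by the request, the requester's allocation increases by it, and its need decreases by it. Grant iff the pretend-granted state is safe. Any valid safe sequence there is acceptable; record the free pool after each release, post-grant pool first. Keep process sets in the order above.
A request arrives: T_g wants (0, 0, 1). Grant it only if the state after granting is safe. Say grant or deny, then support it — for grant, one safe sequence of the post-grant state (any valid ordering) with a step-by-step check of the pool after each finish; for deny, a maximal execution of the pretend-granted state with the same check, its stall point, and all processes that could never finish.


GRANT — the state after the grant stays safe, e.g. via T_c, T_i, T_h, T_g.
Key observation: even at the reduced pool (0, 1, 0), T_c fits immediately, so safety survives the grant.
Verifying the post-grant state step by step:
  pool = (0, 1, 0)
  T_c needs (0, 0, 0) <= (0, 1, 0) -> finishes; pool += (0, 2, 0) = (0, 3, 0)
  T_i needs (0, 2, 0) <= (0, 3, 0) -> finishes; pool += (1, 3, 1) = (1, 6, 1)
  T_h needs (0, 6, 1) <= (1, 6, 1) -> finishes; pool += (1, 2, 3) = (2, 8, 4)
  T_g needs (1, 8, 1) <= (2, 8, 4) -> finishes; pool += (1, 1, 4) = (3, 9, 8)


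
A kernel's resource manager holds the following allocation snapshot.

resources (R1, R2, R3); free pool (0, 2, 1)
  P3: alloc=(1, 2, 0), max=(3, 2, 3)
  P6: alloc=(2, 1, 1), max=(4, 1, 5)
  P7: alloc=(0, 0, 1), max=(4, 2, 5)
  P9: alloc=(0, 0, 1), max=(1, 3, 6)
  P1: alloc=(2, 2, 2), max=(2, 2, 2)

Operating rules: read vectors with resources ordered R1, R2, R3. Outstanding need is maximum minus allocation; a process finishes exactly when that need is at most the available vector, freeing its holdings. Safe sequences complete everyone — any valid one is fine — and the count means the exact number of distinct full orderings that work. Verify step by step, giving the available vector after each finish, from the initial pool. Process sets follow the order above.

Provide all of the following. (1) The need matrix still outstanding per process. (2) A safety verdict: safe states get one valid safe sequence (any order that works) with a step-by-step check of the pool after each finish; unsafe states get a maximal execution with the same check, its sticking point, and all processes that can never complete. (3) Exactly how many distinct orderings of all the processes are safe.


(1) Need matrix, components ordered R1, R2, R3:
  P3: (2, 0, 3)
  P6: (2, 0, 4)
  P7: (4, 2, 4)
  P9: (1, 3, 5)
  P1: (0, 0, 0)
(2) UNSAFE.
Key observation: the pool after P1, P3 is (3, 6, 3); every surviving request exceeds it in R3, so progress ends there.
A maximal execution: P1, P3 — then nothing else fits. Walking it through:
  pool = (0, 2, 1)
  run P1 (needs (0, 0, 0), free (0, 2, 1)); after release of (2, 2, 2) the pool is (2, 4, 3)
  run P3 (needs (2, 0, 3), free (2, 4, 3)); after release of (1, 2, 0) the pool is (3, 6, 3)
  P6 still needs (2, 0, 4) but only (3, 6, 3) is free — short on R3
  P7 still needs (4, 2, 4) but only (3, 6, 3) is free — short on R1 and R3
  P9 still needs (1, 3, 5) but only (3, 6, 3) is free — short on R3
Never able to finish: P6, P7 and P9.
(3) Exactly 0 of the possible complete orderings are safe sequences.


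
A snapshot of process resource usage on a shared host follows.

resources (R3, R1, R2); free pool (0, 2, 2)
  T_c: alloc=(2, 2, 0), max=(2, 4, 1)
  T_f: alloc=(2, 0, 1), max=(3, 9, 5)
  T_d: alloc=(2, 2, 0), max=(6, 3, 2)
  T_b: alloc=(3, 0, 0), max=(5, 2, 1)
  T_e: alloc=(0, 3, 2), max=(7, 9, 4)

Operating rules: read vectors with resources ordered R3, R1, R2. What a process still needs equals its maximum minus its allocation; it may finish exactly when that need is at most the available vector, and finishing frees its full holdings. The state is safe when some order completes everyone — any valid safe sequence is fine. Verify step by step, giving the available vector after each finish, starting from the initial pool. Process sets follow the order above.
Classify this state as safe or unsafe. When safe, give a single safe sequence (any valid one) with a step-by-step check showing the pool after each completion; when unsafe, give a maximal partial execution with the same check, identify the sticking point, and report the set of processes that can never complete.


SAFE. One safe sequence: T_c, T_b, T_d, T_e, T_f.
Key observation: T_c marks the first exact bind of the order: its need (0, 2, 1) fits the free (0, 2, 2) with zero slack on a requested resource.
Step-by-step check:
  pool = (0, 2, 2)
  T_c: need (0, 2, 1) fits (0, 2, 2); releases (2, 2, 0), pool now (2, 4, 2)
  T_b: need (2, 2, 1) fits (2, 4, 2); releases (3, 0, 0), pool now (5, 4, 2)
  T_d: need (4, 1, 2) fits (5, 4, 2); releases (2, 2, 0), pool now (7, 6, 2)
  T_e: need (7, 6, 2) fits (7, 6, 2); releases (0, 3, 2), pool now (7, 9, 4)
  T_f: need (1, 9, 4) fits (7, 9, 4); releases (2, 0, 1), pool now (9, 9, 5)


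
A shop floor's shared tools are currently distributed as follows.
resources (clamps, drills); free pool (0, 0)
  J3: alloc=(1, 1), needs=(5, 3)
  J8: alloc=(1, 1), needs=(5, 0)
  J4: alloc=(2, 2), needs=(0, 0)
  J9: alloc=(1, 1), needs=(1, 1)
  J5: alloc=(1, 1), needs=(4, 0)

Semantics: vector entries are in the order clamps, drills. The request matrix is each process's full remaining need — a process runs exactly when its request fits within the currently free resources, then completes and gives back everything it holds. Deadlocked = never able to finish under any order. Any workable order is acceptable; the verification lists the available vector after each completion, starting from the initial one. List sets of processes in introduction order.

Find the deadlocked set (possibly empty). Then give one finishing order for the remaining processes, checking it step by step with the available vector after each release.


The deadlocked set is J3, J8 and J5.
Key observation: the pool after J4, J9 is (3, 3); every surviving request exceeds it in clamps, so progress ends there.
A valid finishing order for the others: J4, J9. Verifying each step:
  pool = (0, 0)
  J4: need (0, 0) fits (0, 0); releases (2, 2), pool now (2, 2)
  J9: need (1, 1) fits (2, 2); releases (1, 1), pool now (3, 3)
The blocked processes can never fit:
  J3 still needs (5, 3) but only (3, 3) is free — short on clamps
  J8 still needs (5, 0) but only (3, 3) is free — short on clamps
  J5 still needs (4, 0) but only (3, 3) is free — short on clamps


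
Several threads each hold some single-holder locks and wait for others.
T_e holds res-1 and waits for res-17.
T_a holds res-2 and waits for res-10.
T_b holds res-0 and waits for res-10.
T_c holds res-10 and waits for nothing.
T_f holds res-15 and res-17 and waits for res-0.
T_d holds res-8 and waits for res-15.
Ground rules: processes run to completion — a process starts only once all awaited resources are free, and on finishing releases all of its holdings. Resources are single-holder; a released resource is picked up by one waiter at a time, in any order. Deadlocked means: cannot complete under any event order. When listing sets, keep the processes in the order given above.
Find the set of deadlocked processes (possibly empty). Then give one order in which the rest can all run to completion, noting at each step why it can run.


The deadlocked set is empty.
Key observation: the waits form no ring: some process can always run, and its releases unblock the others one by one.
One completion order for the rest: T_c, T_b, T_f, T_d, T_e, T_a.
Step-by-step check:
  run T_c (it waits on nothing); releases res-10
  T_b: everything it awaited (res-10) is free; runs, freeing res-0
  T_f: everything it awaited (res-0) is free; runs, freeing res-15 and res-17
  T_d: everything it awaited (res-15) is free; runs, freeing res-8
  T_e: everything it awaited (res-17) is free; runs, freeing res-1
  T_a: everything it awaited (res-10) is free; runs, freeing res-2


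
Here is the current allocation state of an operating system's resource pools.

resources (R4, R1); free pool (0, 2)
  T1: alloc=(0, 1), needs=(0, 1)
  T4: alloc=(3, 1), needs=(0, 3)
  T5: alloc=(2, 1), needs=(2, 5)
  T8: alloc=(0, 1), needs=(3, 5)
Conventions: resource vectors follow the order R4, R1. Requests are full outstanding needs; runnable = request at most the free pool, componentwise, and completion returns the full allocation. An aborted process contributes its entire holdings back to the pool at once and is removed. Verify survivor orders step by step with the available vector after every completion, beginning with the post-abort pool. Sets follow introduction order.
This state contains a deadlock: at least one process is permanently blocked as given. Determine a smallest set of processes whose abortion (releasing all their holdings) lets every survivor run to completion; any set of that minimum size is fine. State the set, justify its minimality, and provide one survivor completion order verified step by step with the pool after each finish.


Minimum abort set: T5.
Key observation: aborting T5 returns (2, 1), and T8 — hopeless before — runs at step 3 with the returned capacity in the pool.
Why nothing smaller works: aborting no one leaves the state deadlocked as given.
One survivor order: T4, T1, T8. Step-by-step check (post-abort pool first):
  pool = (2, 3)
  T4: need (0, 3) fits (2, 3); releases (3, 1), pool now (5, 4)
  T1: need (0, 1) fits (5, 4); releases (0, 1), pool now (5, 5)
  T8: need (3, 5) fits (5, 5); releases (0, 1), pool now (5, 6)


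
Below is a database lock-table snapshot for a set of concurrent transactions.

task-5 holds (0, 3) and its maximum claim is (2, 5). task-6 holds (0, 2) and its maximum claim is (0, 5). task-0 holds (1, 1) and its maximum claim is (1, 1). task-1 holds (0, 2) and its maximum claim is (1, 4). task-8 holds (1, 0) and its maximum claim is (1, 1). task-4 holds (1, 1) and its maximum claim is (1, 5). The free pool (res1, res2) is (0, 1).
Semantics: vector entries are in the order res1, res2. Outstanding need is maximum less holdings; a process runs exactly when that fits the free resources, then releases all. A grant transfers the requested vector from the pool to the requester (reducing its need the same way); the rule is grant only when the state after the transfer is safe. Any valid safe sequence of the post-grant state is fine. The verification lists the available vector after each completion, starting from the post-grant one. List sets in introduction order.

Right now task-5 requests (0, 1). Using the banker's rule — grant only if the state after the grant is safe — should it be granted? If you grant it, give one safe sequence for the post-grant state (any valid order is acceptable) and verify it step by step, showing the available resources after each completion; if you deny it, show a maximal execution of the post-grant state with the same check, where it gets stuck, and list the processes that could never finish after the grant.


GRANT. The post-grant state is safe; one safe sequence: task-0, task-8, task-5, task-4, task-6, task-1.
Key observation: with (0, 0) left after the transfer, task-0 can run at once — the state stays safe.
Check on the post-grant state, step by step:
  pool = (0, 0)
  task-0 needs (0, 0) <= (0, 0) -> finishes; pool += (1, 1) = (1, 1)
  task-8 needs (0, 1) <= (1, 1) -> finishes; pool += (1, 0) = (2, 1)
  task-5 needs (2, 1) <= (2, 1) -> finishes; pool += (0, 4) = (2, 5)
  task-4 needs (0, 4) <= (2, 5) -> finishes; pool += (1, 1) = (3, 6)
  task-6 needs (0, 3) <= (3, 6) -> finishes; pool += (0, 2) = (3, 8)
  task-1 needs (1, 2) <= (3, 8) -> finishes; pool += (0, 2) = (3, 10)


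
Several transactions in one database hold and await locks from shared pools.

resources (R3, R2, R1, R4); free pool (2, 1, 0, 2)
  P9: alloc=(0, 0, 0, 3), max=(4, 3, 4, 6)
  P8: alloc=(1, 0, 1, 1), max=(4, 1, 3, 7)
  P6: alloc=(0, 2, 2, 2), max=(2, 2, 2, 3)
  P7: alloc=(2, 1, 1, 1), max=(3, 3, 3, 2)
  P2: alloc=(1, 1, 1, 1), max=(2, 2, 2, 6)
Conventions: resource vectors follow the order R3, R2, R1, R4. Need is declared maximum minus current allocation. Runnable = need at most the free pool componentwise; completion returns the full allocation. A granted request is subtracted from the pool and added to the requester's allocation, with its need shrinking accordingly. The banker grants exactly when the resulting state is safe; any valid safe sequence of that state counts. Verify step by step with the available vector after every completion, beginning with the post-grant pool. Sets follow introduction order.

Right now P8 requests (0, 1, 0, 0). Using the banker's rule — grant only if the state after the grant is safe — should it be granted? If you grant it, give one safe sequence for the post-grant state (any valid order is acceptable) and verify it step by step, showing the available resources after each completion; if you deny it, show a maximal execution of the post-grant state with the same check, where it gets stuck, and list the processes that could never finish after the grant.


GRANT: granting preserves safety; a valid post-grant sequence is P6, P7, P2, P9, P8.
Key observation: granting shrinks the pool to (2, 0, 0, 2), yet P6 still fits and the chain goes through.
Step-by-step check of the post-grant state:
  pool = (2, 0, 0, 2)
  P6 needs (2, 0, 0, 1) <= (2, 0, 0, 2) -> finishes; pool += (0, 2, 2, 2) = (2, 2, 2, 4)
  P7 needs (1, 2, 2, 1) <= (2, 2, 2, 4) -> finishes; pool += (2, 1, 1, 1) = (4, 3, 3, 5)
  P2 needs (1, 1, 1, 5) <= (4, 3, 3, 5) -> finishes; pool += (1, 1, 1, 1) = (5, 4, 4, 6)
  P9 needs (4, 3, 4, 3) <= (5, 4, 4, 6) -> finishes; pool += (0, 0, 0, 3) = (5, 4, 4, 9)
  P8 needs (3, 0, 2, 6) <= (5, 4, 4, 9) -> finishes; pool += (1, 1, 1, 1) = (6, 5, 5, 10)


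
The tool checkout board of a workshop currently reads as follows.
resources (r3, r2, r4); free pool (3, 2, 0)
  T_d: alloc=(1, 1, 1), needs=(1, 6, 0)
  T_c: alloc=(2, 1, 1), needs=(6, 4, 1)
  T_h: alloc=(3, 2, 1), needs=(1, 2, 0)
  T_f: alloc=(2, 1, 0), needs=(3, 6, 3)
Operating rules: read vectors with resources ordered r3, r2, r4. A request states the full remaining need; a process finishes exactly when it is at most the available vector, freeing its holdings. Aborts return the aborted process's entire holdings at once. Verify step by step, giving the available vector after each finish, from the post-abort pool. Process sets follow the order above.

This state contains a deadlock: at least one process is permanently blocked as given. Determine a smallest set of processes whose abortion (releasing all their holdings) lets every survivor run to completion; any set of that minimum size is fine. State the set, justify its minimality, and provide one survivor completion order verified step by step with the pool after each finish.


Minimum abort set: T_d.
Key observation: T_f could never have finished before the abort; with (1, 1, 1) returned by T_d, it fits at step 3.
Minimality: the empty abort set fails — the state is deadlocked as it stands.
One survivor order: T_h, T_c, T_f. Walking it through (post-abort pool first):
  pool = (4, 3, 1)
  run T_h (needs (1, 2, 0), free (4, 3, 1)); after release of (3, 2, 1) the pool is (7, 5, 2)
  run T_c (needs (6, 4, 1), free (7, 5, 2)); after release of (2, 1, 1) the pool is (9, 6, 3)
  run T_f (needs (3, 6, 3), free (9, 6, 3)); after release of (2, 1, 0) the pool is (11, 7, 3)


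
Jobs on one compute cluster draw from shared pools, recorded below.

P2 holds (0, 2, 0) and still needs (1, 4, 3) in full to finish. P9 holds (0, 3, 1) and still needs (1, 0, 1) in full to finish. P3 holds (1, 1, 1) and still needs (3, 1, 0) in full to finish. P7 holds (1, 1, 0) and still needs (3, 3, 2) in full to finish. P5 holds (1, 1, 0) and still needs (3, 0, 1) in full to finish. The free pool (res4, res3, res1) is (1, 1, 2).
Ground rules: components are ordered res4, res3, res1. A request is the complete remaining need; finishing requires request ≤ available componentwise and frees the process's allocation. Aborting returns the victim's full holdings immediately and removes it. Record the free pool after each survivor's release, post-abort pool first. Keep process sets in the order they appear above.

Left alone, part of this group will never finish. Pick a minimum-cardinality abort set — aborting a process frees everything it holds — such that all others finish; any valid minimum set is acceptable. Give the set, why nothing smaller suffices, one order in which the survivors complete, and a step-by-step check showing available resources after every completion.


The answer: abort P7 and P5.
Key observation: the returned (2, 2, 0) from P7 and P5 is what brings P3 — unrunnable before, under any order — into play at step 3.
Why nothing smaller works — every single abort fails: P2 alone leaves P3 blocked (short on res4); P9 alone leaves P3 blocked (short on res4); P3 alone leaves P7 blocked (short on res4); P7 alone leaves P3 blocked (short on res4); P5 alone leaves P3 blocked (short on res4).
Survivors finish in the order: P9, P2, P3. Step-by-step check (pool after the aborts first):
  pool = (3, 3, 2)
  P9: need (1, 0, 1) fits (3, 3, 2); releases (0, 3, 1), pool now (3, 6, 3)
  P2: need (1, 4, 3) fits (3, 6, 3); releases (0, 2, 0), pool now (3, 8, 3)
  P3: need (3, 1, 0) fits (3, 8, 3); releases (1, 1, 1), pool now (4, 9, 4)


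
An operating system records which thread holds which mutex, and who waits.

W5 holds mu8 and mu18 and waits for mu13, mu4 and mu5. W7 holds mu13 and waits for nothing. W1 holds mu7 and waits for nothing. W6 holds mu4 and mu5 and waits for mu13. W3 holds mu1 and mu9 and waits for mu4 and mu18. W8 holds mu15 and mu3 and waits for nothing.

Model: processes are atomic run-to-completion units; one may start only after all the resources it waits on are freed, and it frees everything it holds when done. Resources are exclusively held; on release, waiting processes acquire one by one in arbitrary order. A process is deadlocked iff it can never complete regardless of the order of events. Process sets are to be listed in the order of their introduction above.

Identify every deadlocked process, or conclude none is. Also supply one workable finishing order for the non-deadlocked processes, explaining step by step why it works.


No process is deadlocked.
Key observation: every chain of waits terminates; starting from the processes that wait on nothing, all the rest unlock in turn.
A valid finishing order for the others: W8, W7, W1, W6, W5, W3.
Verifying each step:
  run W8 (it waits on nothing); releases mu15 and mu3
  run W7 (it waits on nothing); releases mu13
  run W1 (it waits on nothing); releases mu7
  W6 waits on mu13 — all released -> runs and releases mu4 and mu5
  W5 waits on mu13, mu4 and mu5 — all released -> runs and releases mu8 and mu18
  W3 waits on mu4 and mu18 — all released -> runs and releases mu1 and mu9


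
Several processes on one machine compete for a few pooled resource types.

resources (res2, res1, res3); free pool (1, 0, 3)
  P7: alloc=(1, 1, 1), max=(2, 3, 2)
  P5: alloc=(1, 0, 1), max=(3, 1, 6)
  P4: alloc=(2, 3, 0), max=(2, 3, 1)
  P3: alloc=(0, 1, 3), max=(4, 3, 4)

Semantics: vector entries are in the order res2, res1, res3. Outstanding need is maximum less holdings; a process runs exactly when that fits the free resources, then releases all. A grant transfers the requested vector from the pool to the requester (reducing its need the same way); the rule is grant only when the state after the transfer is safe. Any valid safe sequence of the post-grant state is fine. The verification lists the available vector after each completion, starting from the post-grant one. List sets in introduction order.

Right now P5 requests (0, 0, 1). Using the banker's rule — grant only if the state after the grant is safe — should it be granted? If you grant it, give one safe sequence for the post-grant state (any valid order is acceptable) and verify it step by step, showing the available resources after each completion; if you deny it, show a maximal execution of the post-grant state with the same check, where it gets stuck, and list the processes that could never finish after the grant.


GRANT — the state after the grant stays safe, e.g. via P4, P7, P3, P5.
Key observation: granting shrinks the pool to (1, 0, 2), yet P4 still fits and the chain goes through.
Check on the post-grant state, step by step:
  pool = (1, 0, 2)
  run P4 (needs (0, 0, 1), free (1, 0, 2)); after release of (2, 3, 0) the pool is (3, 3, 2)
  run P7 (needs (1, 2, 1), free (3, 3, 2)); after release of (1, 1, 1) the pool is (4, 4, 3)
  run P3 (needs (4, 2, 1), free (4, 4, 3)); after release of (0, 1, 3) the pool is (4, 5, 6)
  run P5 (needs (2, 1, 4), free (4, 5, 6)); after release of (1, 0, 2) the pool is (5, 5, 8)


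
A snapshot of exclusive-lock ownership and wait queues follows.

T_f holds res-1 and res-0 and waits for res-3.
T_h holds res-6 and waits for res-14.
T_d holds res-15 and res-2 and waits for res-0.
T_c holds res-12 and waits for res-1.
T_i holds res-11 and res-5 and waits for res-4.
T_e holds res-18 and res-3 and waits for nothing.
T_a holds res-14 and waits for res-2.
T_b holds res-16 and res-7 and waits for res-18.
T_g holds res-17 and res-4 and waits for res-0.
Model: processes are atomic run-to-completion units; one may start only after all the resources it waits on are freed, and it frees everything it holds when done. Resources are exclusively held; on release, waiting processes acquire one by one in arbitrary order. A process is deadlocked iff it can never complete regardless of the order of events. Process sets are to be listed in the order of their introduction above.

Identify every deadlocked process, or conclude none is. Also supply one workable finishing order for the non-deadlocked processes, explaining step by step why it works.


No process is deadlocked.
Key observation: the wait graph is acyclic; completion cascades from the unblocked processes through everyone else.
One completion order for the rest: T_e, T_f, T_b, T_g, T_d, T_a, T_i, T_c, T_h.
Step-by-step check:
  run T_e (it waits on nothing); releases res-18 and res-3
  T_f waits on res-3 — all released -> runs and releases res-1 and res-0
  T_b waits on res-18 — all released -> runs and releases res-16 and res-7
  T_g waits on res-0 — all released -> runs and releases res-17 and res-4
  T_d waits on res-0 — all released -> runs and releases res-15 and res-2
  T_a waits on res-2 — all released -> runs and releases res-14
  T_i waits on res-4 — all released -> runs and releases res-11 and res-5
  T_c waits on res-1 — all released -> runs and releases res-12
  T_h waits on res-14 — all released -> runs and releases res-6
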